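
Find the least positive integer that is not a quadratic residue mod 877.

(2/877) = −1, so 2 is the smallest positive non-residue mod 877.

2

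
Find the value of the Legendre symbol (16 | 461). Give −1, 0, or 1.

1

Pull out 2^4: since 461 ≡ 5 (mod 8), (2/461) = -1, so (2/461)^4 = +1.
Reached (1/461) = 1. Collecting the sign flips along the way, the symbol is +1.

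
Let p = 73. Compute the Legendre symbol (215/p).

1

Euler's criterion: (215/73) ≡ 69^36 (mod 73).
69^2 ≡ 16 (mod 73)
69^4 ≡ 37 (mod 73)
69^8 ≡ 55 (mod 73)
69^16 ≡ 32 (mod 73)
69^32 ≡ 2 (mod 73)
69^36 = 69^(32+4) ≡ 1 (mod 73).
Result is 1, so (215/73) = 1.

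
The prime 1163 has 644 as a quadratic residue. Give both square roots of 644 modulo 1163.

Since 1163 ≡ 3 (mod 4), a square root of 644 is 644^((1163+1)/4) = 644^291 mod 1163.
Repeated squaring: 644^2≡708, 644^4≡11, 644^8≡121, 644^16≡685, 644^32≡536, 644^64≡35, 644^128≡62, 644^256≡355 (mod 1163).
644^291 = 644^(256+32+2+1) ≡ 274 (mod 1163).
Check: 274² = 75076 ≡ 644 (mod 1163). The two roots are 274 and 889.

274, 889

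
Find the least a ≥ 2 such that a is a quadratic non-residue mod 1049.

3

(2/1049) = +1, so 2 is a residue.
(3/1049) = −1, so 3 is the smallest positive non-residue mod 1049.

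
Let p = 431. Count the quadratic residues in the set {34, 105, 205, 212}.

2

(34/431) = -1 → non-residue.
(105/431) = -1 → non-residue.
(205/431) = +1 → QR.
(212/431) = +1 → QR.
Total quadratic residues among the 4: 2.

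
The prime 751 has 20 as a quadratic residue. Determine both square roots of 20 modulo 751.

Since 751 ≡ 3 (mod 4), a square root of 20 is 20^((751+1)/4) = 20^188 mod 751.
Repeated squaring: 20^2≡400, 20^4≡37, 20^8≡618, 20^16≡416, 20^32≡326, 20^64≡385, 20^128≡278 (mod 751).
20^188 = 20^(128+32+16+8+4) ≡ 660 (mod 751).
Check: 660² = 435600 ≡ 20 (mod 751). The two roots are 91 and 660.

91, 660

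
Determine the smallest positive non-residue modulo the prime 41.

3

(2/41) = +1, so 2 is a residue.
(3/41) = −1, so 3 is the smallest positive non-residue mod 41.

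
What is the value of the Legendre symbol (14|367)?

1

Pull out 2: since 367 ≡ 7 (mod 8), (2/367) = +1.
Reciprocity: 7 ≡ 3 and 367 ≡ 3 (mod 4), so (7/367) = −(367/7).
Reduce top mod 7: now compute (3/7).
Reciprocity: 3 ≡ 3 and 7 ≡ 3 (mod 4), so (3/7) = −(7/3).
Reduce top mod 3: now compute (1/3).
Reached (1/3) = 1. Collecting the sign flips along the way, the symbol is +1.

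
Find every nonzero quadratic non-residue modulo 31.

3 6 11 12 13 15 17 21 22 23 24 26 27 29 30

Square k = 1,…,15 (k and 31−k give the same square):
1²=1, 2²=4, 3²=9, 4²=16, 5²=25, 6²≡5, 7²≡18, 8²≡2, 9²≡19, 10²≡7, 11²≡28, 12²≡20, 13²≡14, 14²≡10, 15²≡8 (mod 31).
The residues are {1, 2, 4, 5, 7, 8, 9, 10, 14, 16, 18, 19, 20, 25, 28}; the non-residues are the remaining 15 nonzero classes.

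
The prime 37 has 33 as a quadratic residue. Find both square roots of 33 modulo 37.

37 ≡ 1 (mod 4), so we find a root by search.
Trying successive values, 12² = 144 ≡ 33 (mod 37). The other root is 37 − 12 = 25.

12, 25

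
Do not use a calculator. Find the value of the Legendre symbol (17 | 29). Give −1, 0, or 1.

-1

Euler's criterion: (17/29) ≡ 17^14 (mod 29).
17^2 ≡ 28 (mod 29)
17^4 ≡ 1 (mod 29)
17^8 ≡ 1 (mod 29)
17^14 = 17^(8+4+2) ≡ 28 (mod 29).
Result is 28 ≡ −1, so (17/29) = −1.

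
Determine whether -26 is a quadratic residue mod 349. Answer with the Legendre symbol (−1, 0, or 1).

First reduce: -26 ≡ 323 (mod 349).
Reciprocity: 323 ≡ 3 and 349 ≡ 1 (mod 4), so (323/349) = +(349/323).
Reduce top mod 323: now compute (26/323).
Pull out 2: since 323 ≡ 3 (mod 8), (2/323) = -1.
Reciprocity: 13 ≡ 1 and 323 ≡ 3 (mod 4), so (13/323) = +(323/13).
Reduce top mod 13: now compute (11/13).
Reciprocity: 11 ≡ 3 and 13 ≡ 1 (mod 4), so (11/13) = +(13/11).
Reduce top mod 11: now compute (2/11).
Pull out 2: since 11 ≡ 3 (mod 8), (2/11) = -1.
Reached (1/11) = 1. Collecting the sign flips along the way, the symbol is +1.

1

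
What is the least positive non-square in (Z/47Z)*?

(2/47) = +1, so 2 is a residue.
(3/47) = +1, so 3 is a residue.
(4/47) = +1, so 4 is a residue.
(5/47) = −1, so 5 is the smallest positive non-residue mod 47.

5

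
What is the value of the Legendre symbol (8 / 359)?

Pull out 2^3: since 359 ≡ 7 (mod 8), (2/359) = +1, so (2/359)^3 = +1.
Reached (1/359) = 1. Collecting the sign flips along the way, the symbol is +1.

1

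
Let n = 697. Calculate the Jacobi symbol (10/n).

-1

Pull out 2: since 697 ≡ 1 (mod 8), (2/697) = +1.
Reciprocity: 5 ≡ 1 and 697 ≡ 1 (mod 4), so (5/697) = +(697/5).
Reduce top mod 5: now compute (2/5).
Pull out 2: since 5 ≡ 5 (mod 8), (2/5) = -1.
Reached (1/5) = 1. Collecting the sign flips along the way, the symbol is -1.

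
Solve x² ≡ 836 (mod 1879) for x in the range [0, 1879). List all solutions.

196, 1683

Since 1879 ≡ 3 (mod 4), a square root of 836 is 836^((1879+1)/4) = 836^470 mod 1879.
Repeated squaring: 836^2≡1787, 836^4≡948, 836^8≡542, 836^16≡640, 836^32≡1857, 836^64≡484, 836^128≡1260, 836^256≡1724 (mod 1879).
836^470 = 836^(256+128+64+16+4+2) ≡ 196 (mod 1879).
Check: 196² = 38416 ≡ 836 (mod 1879). The two roots are 196 and 1683.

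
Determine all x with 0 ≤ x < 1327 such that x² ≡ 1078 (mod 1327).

158, 1169

Since 1327 ≡ 3 (mod 4), a square root of 1078 is 1078^((1327+1)/4) = 1078^332 mod 1327.
Repeated squaring: 1078^2≡959, 1078^4≡70, 1078^8≡919, 1078^16≡589, 1078^32≡574, 1078^64≡380, 1078^128≡1084, 1078^256≡661 (mod 1327).
1078^332 = 1078^(256+64+8+4) ≡ 158 (mod 1327).
Check: 158² = 24964 ≡ 1078 (mod 1327). The two roots are 158 and 1169.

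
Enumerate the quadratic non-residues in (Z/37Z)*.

Square k = 1,…,18 (k and 37−k give the same square):
1²=1, 2²=4, 3²=9, 4²=16, 5²=25, 6²=36, 7²≡12, 8²≡27, 9²≡7, 10²≡26, 11²≡10, 12²≡33, 13²≡21, 14²≡11, 15²≡3, 16²≡34, 17²≡30, 18²≡28 (mod 37).
The residues are {1, 3, 4, 7, 9, 10, 11, 12, 16, 21, 25, 26, 27, 28, 30, 33, 34, 36}; the non-residues are the remaining 18 nonzero classes.

2, 5, 6, 8, 13, 14, 15, 17, 18, 19, 20, 22, 23, 24, 29, 31, 32, 35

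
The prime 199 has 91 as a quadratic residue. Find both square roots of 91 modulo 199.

Since 199 ≡ 3 (mod 4), a square root of 91 is 91^((199+1)/4) = 91^50 mod 199.
Repeated squaring: 91^2≡122, 91^4≡158, 91^8≡89, 91^16≡160, 91^32≡128 (mod 199).
91^50 = 91^(32+16+2) ≡ 115 (mod 199).
Check: 115² = 13225 ≡ 91 (mod 199). The two roots are 84 and 115.

84, 115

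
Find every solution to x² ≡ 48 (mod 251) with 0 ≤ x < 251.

Since 251 ≡ 3 (mod 4), a square root of 48 is 48^((251+1)/4) = 48^63 mod 251.
Repeated squaring: 48^2≡45, 48^4≡17, 48^8≡38, 48^16≡189, 48^32≡79 (mod 251).
48^63 = 48^(32+16+8+4+2+1) ≡ 198 (mod 251).
Check: 198² = 39204 ≡ 48 (mod 251). The two roots are 53 and 198.

53, 198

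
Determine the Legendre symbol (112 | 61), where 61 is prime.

-1

First reduce: 112 ≡ 51 (mod 61).
Reciprocity: 51 ≡ 3 and 61 ≡ 1 (mod 4), so (51/61) = +(61/51).
Reduce top mod 51: now compute (10/51).
Pull out 2: since 51 ≡ 3 (mod 8), (2/51) = -1.
Reciprocity: 5 ≡ 1 and 51 ≡ 3 (mod 4), so (5/51) = +(51/5).
Reduce top mod 5: now compute (1/5).
Reached (1/5) = 1. Collecting the sign flips along the way, the symbol is -1.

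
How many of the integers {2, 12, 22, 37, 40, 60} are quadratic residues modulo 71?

5

(2/71) = +1 → QR.
(12/71) = +1 → QR.
(22/71) = -1 → non-residue.
(37/71) = +1 → QR.
(40/71) = +1 → QR.
(60/71) = +1 → QR.
Total quadratic residues among the 6: 5.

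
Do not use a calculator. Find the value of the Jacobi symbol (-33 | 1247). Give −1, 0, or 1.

1

First reduce: -33 ≡ 1214 (mod 1247).
Pull out 2: since 1247 ≡ 7 (mod 8), (2/1247) = +1.
Reciprocity: 607 ≡ 3 and 1247 ≡ 3 (mod 4), so (607/1247) = −(1247/607).
Reduce top mod 607: now compute (33/607).
Reciprocity: 33 ≡ 1 and 607 ≡ 3 (mod 4), so (33/607) = +(607/33).
Reduce top mod 33: now compute (13/33).
Reciprocity: 13 ≡ 1 and 33 ≡ 1 (mod 4), so (13/33) = +(33/13).
Reduce top mod 13: now compute (7/13).
Reciprocity: 7 ≡ 3 and 13 ≡ 1 (mod 4), so (7/13) = +(13/7).
Reduce top mod 7: now compute (6/7).
Pull out 2: since 7 ≡ 7 (mod 8), (2/7) = +1.
Reciprocity: 3 ≡ 3 and 7 ≡ 3 (mod 4), so (3/7) = −(7/3).
Reduce top mod 3: now compute (1/3).
Reached (1/3) = 1. Collecting the sign flips along the way, the symbol is +1.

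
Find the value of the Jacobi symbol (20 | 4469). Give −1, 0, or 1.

Pull out 2^2: since 4469 ≡ 5 (mod 8), (2/4469) = -1, so (2/4469)^2 = +1.
Reciprocity: 5 ≡ 1 and 4469 ≡ 1 (mod 4), so (5/4469) = +(4469/5).
Reduce top mod 5: now compute (4/5).
Pull out 2^2: since 5 ≡ 5 (mod 8), (2/5) = -1, so (2/5)^2 = +1.
Reached (1/5) = 1. Collecting the sign flips along the way, the symbol is +1.

1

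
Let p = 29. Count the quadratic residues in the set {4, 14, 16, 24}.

(4/29) = +1 → QR.
(14/29) = -1 → non-residue.
(16/29) = +1 → QR.
(24/29) = +1 → QR.
Total quadratic residues among the 4: 3.

3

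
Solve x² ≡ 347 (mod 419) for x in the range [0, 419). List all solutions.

157, 262

Since 419 ≡ 3 (mod 4), a square root of 347 is 347^((419+1)/4) = 347^105 mod 419.
Repeated squaring: 347^2≡156, 347^4≡34, 347^8≡318, 347^16≡145, 347^32≡75, 347^64≡178 (mod 419).
347^105 = 347^(64+32+8+1) ≡ 157 (mod 419).
Check: 157² = 24649 ≡ 347 (mod 419). The two roots are 157 and 262.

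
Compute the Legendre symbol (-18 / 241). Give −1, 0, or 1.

1

Euler's criterion: (-18/241) ≡ 223^120 (mod 241).
223^2 ≡ 83 (mod 241)
223^4 ≡ 141 (mod 241)
223^8 ≡ 119 (mod 241)
223^16 ≡ 183 (mod 241)
223^32 ≡ 231 (mod 241)
223^64 ≡ 100 (mod 241)
223^120 = 223^(64+32+16+8) ≡ 1 (mod 241).
Result is 1, so (-18/241) = 1.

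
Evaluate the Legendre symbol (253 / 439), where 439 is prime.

Reciprocity: 253 ≡ 1 and 439 ≡ 3 (mod 4), so (253/439) = +(439/253).
Reduce top mod 253: now compute (186/253).
Pull out 2: since 253 ≡ 5 (mod 8), (2/253) = -1.
Reciprocity: 93 ≡ 1 and 253 ≡ 1 (mod 4), so (93/253) = +(253/93).
Reduce top mod 93: now compute (67/93).
Reciprocity: 67 ≡ 3 and 93 ≡ 1 (mod 4), so (67/93) = +(93/67).
Reduce top mod 67: now compute (26/67).
Pull out 2: since 67 ≡ 3 (mod 8), (2/67) = -1.
Reciprocity: 13 ≡ 1 and 67 ≡ 3 (mod 4), so (13/67) = +(67/13).
Reduce top mod 13: now compute (2/13).
Pull out 2: since 13 ≡ 5 (mod 8), (2/13) = -1.
Reached (1/13) = 1. Collecting the sign flips along the way, the symbol is -1.

-1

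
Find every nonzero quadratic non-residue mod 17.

Square k = 1,…,8 (k and 17−k give the same square):
1²=1, 2²=4, 3²=9, 4²=16, 5²≡8, 6²≡2, 7²≡15, 8²≡13 (mod 17).
The residues are {1, 2, 4, 8, 9, 13, 15, 16}; the non-residues are the remaining 8 nonzero classes.

3 5 6 7 10 11 12 14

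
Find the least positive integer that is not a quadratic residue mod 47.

5

(2/47) = +1, so 2 is a residue.
(3/47) = +1, so 3 is a residue.
(4/47) = +1, so 4 is a residue.
(5/47) = −1, so 5 is the smallest positive non-residue mod 47.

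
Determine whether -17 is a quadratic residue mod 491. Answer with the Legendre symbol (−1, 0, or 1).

Euler's criterion: (-17/491) ≡ 474^245 (mod 491).
474^2 ≡ 289 (mod 491)
474^4 ≡ 51 (mod 491)
474^8 ≡ 146 (mod 491)
474^16 ≡ 203 (mod 491)
474^32 ≡ 456 (mod 491)
474^64 ≡ 243 (mod 491)
474^128 ≡ 129 (mod 491)
474^245 = 474^(128+64+32+16+4+1) ≡ 490 (mod 491).
Result is 490 ≡ −1, so (-17/491) = −1.

-1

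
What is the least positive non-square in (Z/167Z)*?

5

(2/167) = +1, so 2 is a residue.
(3/167) = +1, so 3 is a residue.
(4/167) = +1, so 4 is a residue.
(5/167) = −1, so 5 is the smallest positive non-residue mod 167.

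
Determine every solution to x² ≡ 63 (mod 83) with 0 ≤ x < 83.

35, 48

Since 83 ≡ 3 (mod 4), a square root of 63 is 63^((83+1)/4) = 63^21 mod 83.
Repeated squaring: 63^2≡68, 63^4≡59, 63^8≡78, 63^16≡25 (mod 83).
63^21 = 63^(16+4+1) ≡ 48 (mod 83).
Check: 48² = 2304 ≡ 63 (mod 83). The two roots are 35 and 48.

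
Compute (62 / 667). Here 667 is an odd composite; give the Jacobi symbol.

Pull out 2: since 667 ≡ 3 (mod 8), (2/667) = -1.
Reciprocity: 31 ≡ 3 and 667 ≡ 3 (mod 4), so (31/667) = −(667/31).
Reduce top mod 31: now compute (16/31).
Pull out 2^4: since 31 ≡ 7 (mod 8), (2/31) = +1, so (2/31)^4 = +1.
Reached (1/31) = 1. Collecting the sign flips along the way, the symbol is +1.

1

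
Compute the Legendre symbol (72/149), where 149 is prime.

Euler's criterion: (72/149) ≡ 72^74 (mod 149).
72^2 ≡ 118 (mod 149)
72^4 ≡ 67 (mod 149)
72^8 ≡ 19 (mod 149)
72^16 ≡ 63 (mod 149)
72^32 ≡ 95 (mod 149)
72^64 ≡ 85 (mod 149)
72^74 = 72^(64+8+2) ≡ 148 (mod 149).
Result is 148 ≡ −1, so (72/149) = −1.

-1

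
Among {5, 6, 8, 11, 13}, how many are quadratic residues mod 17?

2

(5/17) = -1 → non-residue.
(6/17) = -1 → non-residue.
(8/17) = +1 → QR.
(11/17) = -1 → non-residue.
(13/17) = +1 → QR.
Total quadratic residues among the 5: 2.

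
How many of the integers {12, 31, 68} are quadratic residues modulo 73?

(12/73) = +1 → QR.
(31/73) = -1 → non-residue.
(68/73) = -1 → non-residue.
Total quadratic residues among the 3: 1.

1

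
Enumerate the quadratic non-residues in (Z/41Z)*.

Square k = 1,…,20 (k and 41−k give the same square):
1²=1, 2²=4, 3²=9, 4²=16, 5²=25, 6²=36, 7²≡8, 8²≡23, 9²≡40, 10²≡18, 11²≡39, 12²≡21, 13²≡5, 14²≡32, 15²≡20, 16²≡10, 17²≡2, 18²≡37, 19²≡33, 20²≡31 (mod 41).
The residues are {1, 2, 4, 5, 8, 9, 10, 16, 18, 20, 21, 23, 25, 31, 32, 33, 36, 37, 39, 40}; the non-residues are the remaining 20 nonzero classes.

3,6,7,11,12,13,14,15,17,19,22,24,26,27,28,29,30,34,35,38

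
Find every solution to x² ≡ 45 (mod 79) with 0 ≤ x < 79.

Since 79 ≡ 3 (mod 4), a square root of 45 is 45^((79+1)/4) = 45^20 mod 79.
Repeated squaring: 45^2≡50, 45^4≡51, 45^8≡73, 45^16≡36 (mod 79).
45^20 = 45^(16+4) ≡ 19 (mod 79).
Check: 19² = 361 ≡ 45 (mod 79). The two roots are 19 and 60.

19, 60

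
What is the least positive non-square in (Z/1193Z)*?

3

(2/1193) = +1, so 2 is a residue.
(3/1193) = −1, so 3 is the smallest positive non-residue mod 1193.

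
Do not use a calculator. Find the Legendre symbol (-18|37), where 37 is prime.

-1

Euler's criterion: (-18/37) ≡ 19^18 (mod 37).
19^2 ≡ 28 (mod 37)
19^4 ≡ 7 (mod 37)
19^8 ≡ 12 (mod 37)
19^16 ≡ 33 (mod 37)
19^18 = 19^(16+2) ≡ 36 (mod 37).
Result is 36 ≡ −1, so (-18/37) = −1.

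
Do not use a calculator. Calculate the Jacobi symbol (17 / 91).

-1

Reciprocity: 17 ≡ 1 and 91 ≡ 3 (mod 4), so (17/91) = +(91/17).
Reduce top mod 17: now compute (6/17).
Pull out 2: since 17 ≡ 1 (mod 8), (2/17) = +1.
Reciprocity: 3 ≡ 3 and 17 ≡ 1 (mod 4), so (3/17) = +(17/3).
Reduce top mod 3: now compute (2/3).
Pull out 2: since 3 ≡ 3 (mod 8), (2/3) = -1.
Reached (1/3) = 1. Collecting the sign flips along the way, the symbol is -1.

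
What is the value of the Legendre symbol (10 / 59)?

-1

Euler's criterion: (10/59) ≡ 10^29 (mod 59).
10^2 ≡ 41 (mod 59)
10^4 ≡ 29 (mod 59)
10^8 ≡ 15 (mod 59)
10^16 ≡ 48 (mod 59)
10^29 = 10^(16+8+4+1) ≡ 58 (mod 59).
Result is 58 ≡ −1, so (10/59) = −1.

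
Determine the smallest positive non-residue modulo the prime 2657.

(2/2657) = +1, so 2 is a residue.
(3/2657) = −1, so 3 is the smallest positive non-residue mod 2657.

3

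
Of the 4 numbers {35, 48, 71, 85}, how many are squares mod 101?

2

(35/101) = -1 → non-residue.
(48/101) = -1 → non-residue.
(71/101) = +1 → QR.
(85/101) = +1 → QR.
Total quadratic residues among the 4: 2.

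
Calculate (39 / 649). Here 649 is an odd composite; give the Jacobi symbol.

1

Reciprocity: 39 ≡ 3 and 649 ≡ 1 (mod 4), so (39/649) = +(649/39).
Reduce top mod 39: now compute (25/39).
Reciprocity: 25 ≡ 1 and 39 ≡ 3 (mod 4), so (25/39) = +(39/25).
Reduce top mod 25: now compute (14/25).
Pull out 2: since 25 ≡ 1 (mod 8), (2/25) = +1.
Reciprocity: 7 ≡ 3 and 25 ≡ 1 (mod 4), so (7/25) = +(25/7).
Reduce top mod 7: now compute (4/7).
Pull out 2^2: since 7 ≡ 7 (mod 8), (2/7) = +1, so (2/7)^2 = +1.
Reached (1/7) = 1. Collecting the sign flips along the way, the symbol is +1.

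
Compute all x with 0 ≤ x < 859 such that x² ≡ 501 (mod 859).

230, 629

Since 859 ≡ 3 (mod 4), a square root of 501 is 501^((859+1)/4) = 501^215 mod 859.
Repeated squaring: 501^2≡173, 501^4≡723, 501^8≡457, 501^16≡112, 501^32≡518, 501^64≡316, 501^128≡212 (mod 859).
501^215 = 501^(128+64+16+4+2+1) ≡ 230 (mod 859).
Check: 230² = 52900 ≡ 501 (mod 859). The two roots are 230 and 629.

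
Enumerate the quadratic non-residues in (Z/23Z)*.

Square k = 1,…,11 (k and 23−k give the same square):
1²=1, 2²=4, 3²=9, 4²=16, 5²≡2, 6²≡13, 7²≡3, 8²≡18, 9²≡12, 10²≡8, 11²≡6 (mod 23).
The residues are {1, 2, 3, 4, 6, 8, 9, 12, 13, 16, 18}; the non-residues are the remaining 11 nonzero classes.

5 7 10 11 14 15 17 19 20 21 22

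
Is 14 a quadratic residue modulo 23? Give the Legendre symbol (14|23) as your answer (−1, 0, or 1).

Pull out 2: since 23 ≡ 7 (mod 8), (2/23) = +1.
Reciprocity: 7 ≡ 3 and 23 ≡ 3 (mod 4), so (7/23) = −(23/7).
Reduce top mod 7: now compute (2/7).
Pull out 2: since 7 ≡ 7 (mod 8), (2/7) = +1.
Reached (1/7) = 1. Collecting the sign flips along the way, the symbol is -1.

-1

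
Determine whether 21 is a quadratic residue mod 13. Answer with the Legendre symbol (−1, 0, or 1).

-1

Euler's criterion: (21/13) ≡ 8^6 (mod 13).
8^2 ≡ 12 (mod 13)
8^4 ≡ 1 (mod 13)
8^6 = 8^(4+2) ≡ 12 (mod 13).
Result is 12 ≡ −1, so (21/13) = −1.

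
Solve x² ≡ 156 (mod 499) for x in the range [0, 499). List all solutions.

125, 374

Since 499 ≡ 3 (mod 4), a square root of 156 is 156^((499+1)/4) = 156^125 mod 499.
Repeated squaring: 156^2≡384, 156^4≡251, 156^8≡127, 156^16≡161, 156^32≡472, 156^64≡230 (mod 499).
156^125 = 156^(64+32+16+8+4+1) ≡ 125 (mod 499).
Check: 125² = 15625 ≡ 156 (mod 499). The two roots are 125 and 374.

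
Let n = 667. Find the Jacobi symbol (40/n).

1

Pull out 2^3: since 667 ≡ 3 (mod 8), (2/667) = -1, so (2/667)^3 = -1.
Reciprocity: 5 ≡ 1 and 667 ≡ 3 (mod 4), so (5/667) = +(667/5).
Reduce top mod 5: now compute (2/5).
Pull out 2: since 5 ≡ 5 (mod 8), (2/5) = -1.
Reached (1/5) = 1. Collecting the sign flips along the way, the symbol is +1.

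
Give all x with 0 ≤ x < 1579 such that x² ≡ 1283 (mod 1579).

Since 1579 ≡ 3 (mod 4), a square root of 1283 is 1283^((1579+1)/4) = 1283^395 mod 1579.
Repeated squaring: 1283^2≡771, 1283^4≡737, 1283^8≡1572, 1283^16≡49, 1283^32≡822, 1283^64≡1451, 1283^128≡594, 1283^256≡719 (mod 1579).
1283^395 = 1283^(256+128+8+2+1) ≡ 395 (mod 1579).
Check: 395² = 156025 ≡ 1283 (mod 1579). The two roots are 395 and 1184.

395, 1184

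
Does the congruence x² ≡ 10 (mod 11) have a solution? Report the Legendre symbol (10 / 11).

-1

Euler's criterion: (10/11) ≡ 10^5 (mod 11).
10^2 ≡ 1 (mod 11)
10^4 ≡ 1 (mod 11)
10^5 = 10^(4+1) ≡ 10 (mod 11).
Result is 10 ≡ −1, so (10/11) = −1.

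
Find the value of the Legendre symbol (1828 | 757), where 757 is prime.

1

First reduce: 1828 ≡ 314 (mod 757).
Pull out 2: since 757 ≡ 5 (mod 8), (2/757) = -1.
Reciprocity: 157 ≡ 1 and 757 ≡ 1 (mod 4), so (157/757) = +(757/157).
Reduce top mod 157: now compute (129/157).
Reciprocity: 129 ≡ 1 and 157 ≡ 1 (mod 4), so (129/157) = +(157/129).
Reduce top mod 129: now compute (28/129).
Pull out 2^2: since 129 ≡ 1 (mod 8), (2/129) = +1, so (2/129)^2 = +1.
Reciprocity: 7 ≡ 3 and 129 ≡ 1 (mod 4), so (7/129) = +(129/7).
Reduce top mod 7: now compute (3/7).
Reciprocity: 3 ≡ 3 and 7 ≡ 3 (mod 4), so (3/7) = −(7/3).
Reduce top mod 3: now compute (1/3).
Reached (1/3) = 1. Collecting the sign flips along the way, the symbol is +1.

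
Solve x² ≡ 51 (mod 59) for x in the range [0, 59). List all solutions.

Since 59 ≡ 3 (mod 4), a square root of 51 is 51^((59+1)/4) = 51^15 mod 59.
Repeated squaring: 51^2≡5, 51^4≡25, 51^8≡35 (mod 59).
51^15 = 51^(8+4+2+1) ≡ 46 (mod 59).
Check: 46² = 2116 ≡ 51 (mod 59). The two roots are 13 and 46.

13, 46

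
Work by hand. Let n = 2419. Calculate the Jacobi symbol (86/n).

Pull out 2: since 2419 ≡ 3 (mod 8), (2/2419) = -1.
Reciprocity: 43 ≡ 3 and 2419 ≡ 3 (mod 4), so (43/2419) = −(2419/43).
Reduce top mod 43: now compute (11/43).
Reciprocity: 11 ≡ 3 and 43 ≡ 3 (mod 4), so (11/43) = −(43/11).
Reduce top mod 11: now compute (10/11).
Pull out 2: since 11 ≡ 3 (mod 8), (2/11) = -1.
Reciprocity: 5 ≡ 1 and 11 ≡ 3 (mod 4), so (5/11) = +(11/5).
Reduce top mod 5: now compute (1/5).
Reached (1/5) = 1. Collecting the sign flips along the way, the symbol is +1.

1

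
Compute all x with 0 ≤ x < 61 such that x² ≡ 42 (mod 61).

15, 46

61 ≡ 1 (mod 4), so we find a root by search.
Trying successive values, 15² = 225 ≡ 42 (mod 61). The other root is 61 − 15 = 46.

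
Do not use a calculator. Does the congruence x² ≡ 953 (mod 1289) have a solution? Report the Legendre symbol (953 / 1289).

Reciprocity: 953 ≡ 1 and 1289 ≡ 1 (mod 4), so (953/1289) = +(1289/953).
Reduce top mod 953: now compute (336/953).
Pull out 2^4: since 953 ≡ 1 (mod 8), (2/953) = +1, so (2/953)^4 = +1.
Reciprocity: 21 ≡ 1 and 953 ≡ 1 (mod 4), so (21/953) = +(953/21).
Reduce top mod 21: now compute (8/21).
Pull out 2^3: since 21 ≡ 5 (mod 8), (2/21) = -1, so (2/21)^3 = -1.
Reached (1/21) = 1. Collecting the sign flips along the way, the symbol is -1.

-1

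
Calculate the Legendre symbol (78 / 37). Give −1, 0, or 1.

1

First reduce: 78 ≡ 4 (mod 37).
Pull out 2^2: since 37 ≡ 5 (mod 8), (2/37) = -1, so (2/37)^2 = +1.
Reached (1/37) = 1. Collecting the sign flips along the way, the symbol is +1.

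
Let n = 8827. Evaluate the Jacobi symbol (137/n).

Reciprocity: 137 ≡ 1 and 8827 ≡ 3 (mod 4), so (137/8827) = +(8827/137).
Reduce top mod 137: now compute (59/137).
Reciprocity: 59 ≡ 3 and 137 ≡ 1 (mod 4), so (59/137) = +(137/59).
Reduce top mod 59: now compute (19/59).
Reciprocity: 19 ≡ 3 and 59 ≡ 3 (mod 4), so (19/59) = −(59/19).
Reduce top mod 19: now compute (2/19).
Pull out 2: since 19 ≡ 3 (mod 8), (2/19) = -1.
Reached (1/19) = 1. Collecting the sign flips along the way, the symbol is +1.

1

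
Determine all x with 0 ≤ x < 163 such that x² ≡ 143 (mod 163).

44, 119

Since 163 ≡ 3 (mod 4), a square root of 143 is 143^((163+1)/4) = 143^41 mod 163.
Repeated squaring: 143^2≡74, 143^4≡97, 143^8≡118, 143^16≡69, 143^32≡34 (mod 163).
143^41 = 143^(32+8+1) ≡ 119 (mod 163).
Check: 119² = 14161 ≡ 143 (mod 163). The two roots are 44 and 119.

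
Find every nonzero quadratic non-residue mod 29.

Square k = 1,…,14 (k and 29−k give the same square):
1²=1, 2²=4, 3²=9, 4²=16, 5²=25, 6²≡7, 7²≡20, 8²≡6, 9²≡23, 10²≡13, 11²≡5, 12²≡28, 13²≡24, 14²≡22 (mod 29).
The residues are {1, 4, 5, 6, 7, 9, 13, 16, 20, 22, 23, 24, 25, 28}; the non-residues are the remaining 14 nonzero classes.

2, 3, 8, 10, 11, 12, 14, 15, 17, 18, 19, 21, 26, 27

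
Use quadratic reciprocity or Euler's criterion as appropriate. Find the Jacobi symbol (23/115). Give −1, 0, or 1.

0

Reciprocity: 23 ≡ 3 and 115 ≡ 3 (mod 4), so (23/115) = −(115/23).
Reduce top mod 23: now compute (0/23).
Top reduces to 0: gcd > 1, so the symbol is 0.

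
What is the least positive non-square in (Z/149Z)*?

2

(2/149) = −1, so 2 is the smallest positive non-residue mod 149.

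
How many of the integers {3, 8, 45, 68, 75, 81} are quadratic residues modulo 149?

(3/149) = -1 → non-residue.
(8/149) = -1 → non-residue.
(45/149) = +1 → QR.
(68/149) = +1 → QR.
(75/149) = -1 → non-residue.
(81/149) = +1 → QR.
Total quadratic residues among the 6: 3.

3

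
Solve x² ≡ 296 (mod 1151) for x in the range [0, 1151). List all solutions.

Since 1151 ≡ 3 (mod 4), a square root of 296 is 296^((1151+1)/4) = 296^288 mod 1151.
Repeated squaring: 296^2≡140, 296^4≡33, 296^8≡1089, 296^16≡391, 296^32≡949, 296^64≡519, 296^128≡27, 296^256≡729 (mod 1151).
296^288 = 296^(256+32) ≡ 70 (mod 1151).
Check: 70² = 4900 ≡ 296 (mod 1151). The two roots are 70 and 1081.

70, 1081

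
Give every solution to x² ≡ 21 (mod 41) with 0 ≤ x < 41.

12, 29

41 ≡ 1 (mod 4), so we find a root by search.
Trying successive values, 12² = 144 ≡ 21 (mod 41). The other root is 41 − 12 = 29.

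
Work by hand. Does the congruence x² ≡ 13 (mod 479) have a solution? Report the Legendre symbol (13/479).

Reciprocity: 13 ≡ 1 and 479 ≡ 3 (mod 4), so (13/479) = +(479/13).
Reduce top mod 13: now compute (11/13).
Reciprocity: 11 ≡ 3 and 13 ≡ 1 (mod 4), so (11/13) = +(13/11).
Reduce top mod 11: now compute (2/11).
Pull out 2: since 11 ≡ 3 (mod 8), (2/11) = -1.
Reached (1/11) = 1. Collecting the sign flips along the way, the symbol is -1.

-1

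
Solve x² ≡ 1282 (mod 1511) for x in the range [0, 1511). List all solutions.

Since 1511 ≡ 3 (mod 4), a square root of 1282 is 1282^((1511+1)/4) = 1282^378 mod 1511.
Repeated squaring: 1282^2≡1067, 1282^4≡706, 1282^8≡1317, 1282^16≡1372, 1282^32≡1189, 1282^64≡936, 1282^128≡1227, 1282^256≡573 (mod 1511).
1282^378 = 1282^(256+64+32+16+8+2) ≡ 514 (mod 1511).
Check: 514² = 264196 ≡ 1282 (mod 1511). The two roots are 514 and 997.

514, 997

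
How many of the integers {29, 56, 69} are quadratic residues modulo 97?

(29/97) = -1 → non-residue.
(56/97) = -1 → non-residue.
(69/97) = -1 → non-residue.
Total quadratic residues among the 3: 0.

0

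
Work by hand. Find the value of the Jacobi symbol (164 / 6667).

1

Pull out 2^2: since 6667 ≡ 3 (mod 8), (2/6667) = -1, so (2/6667)^2 = +1.
Reciprocity: 41 ≡ 1 and 6667 ≡ 3 (mod 4), so (41/6667) = +(6667/41).
Reduce top mod 41: now compute (25/41).
Reciprocity: 25 ≡ 1 and 41 ≡ 1 (mod 4), so (25/41) = +(41/25).
Reduce top mod 25: now compute (16/25).
Pull out 2^4: since 25 ≡ 1 (mod 8), (2/25) = +1, so (2/25)^4 = +1.
Reached (1/25) = 1. Collecting the sign flips along the way, the symbol is +1.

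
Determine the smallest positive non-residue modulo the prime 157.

2

(2/157) = −1, so 2 is the smallest positive non-residue mod 157.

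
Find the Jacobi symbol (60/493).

Pull out 2^2: since 493 ≡ 5 (mod 8), (2/493) = -1, so (2/493)^2 = +1.
Reciprocity: 15 ≡ 3 and 493 ≡ 1 (mod 4), so (15/493) = +(493/15).
Reduce top mod 15: now compute (13/15).
Reciprocity: 13 ≡ 1 and 15 ≡ 3 (mod 4), so (13/15) = +(15/13).
Reduce top mod 13: now compute (2/13).
Pull out 2: since 13 ≡ 5 (mod 8), (2/13) = -1.
Reached (1/13) = 1. Collecting the sign flips along the way, the symbol is -1.

-1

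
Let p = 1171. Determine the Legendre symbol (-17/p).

First reduce: -17 ≡ 1154 (mod 1171).
Pull out 2: since 1171 ≡ 3 (mod 8), (2/1171) = -1.
Reciprocity: 577 ≡ 1 and 1171 ≡ 3 (mod 4), so (577/1171) = +(1171/577).
Reduce top mod 577: now compute (17/577).
Reciprocity: 17 ≡ 1 and 577 ≡ 1 (mod 4), so (17/577) = +(577/17).
Reduce top mod 17: now compute (16/17).
Pull out 2^4: since 17 ≡ 1 (mod 8), (2/17) = +1, so (2/17)^4 = +1.
Reached (1/17) = 1. Collecting the sign flips along the way, the symbol is -1.

-1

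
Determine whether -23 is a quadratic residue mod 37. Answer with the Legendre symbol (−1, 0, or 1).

Euler's criterion: (-23/37) ≡ 14^18 (mod 37).
14^2 ≡ 11 (mod 37)
14^4 ≡ 10 (mod 37)
14^8 ≡ 26 (mod 37)
14^16 ≡ 10 (mod 37)
14^18 = 14^(16+2) ≡ 36 (mod 37).
Result is 36 ≡ −1, so (-23/37) = −1.

-1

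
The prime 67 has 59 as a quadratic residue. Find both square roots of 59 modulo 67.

Since 67 ≡ 3 (mod 4), a square root of 59 is 59^((67+1)/4) = 59^17 mod 67.
Repeated squaring: 59^2≡64, 59^4≡9, 59^8≡14, 59^16≡62 (mod 67).
59^17 = 59^(16+1) ≡ 40 (mod 67).
Check: 40² = 1600 ≡ 59 (mod 67). The two roots are 27 and 40.

27, 40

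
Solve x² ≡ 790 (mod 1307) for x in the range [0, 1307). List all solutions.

200, 1107

Since 1307 ≡ 3 (mod 4), a square root of 790 is 790^((1307+1)/4) = 790^327 mod 1307.
Repeated squaring: 790^2≡661, 790^4≡383, 790^8≡305, 790^16≡228, 790^32≡1011, 790^64≡47, 790^128≡902, 790^256≡650 (mod 1307).
790^327 = 790^(256+64+4+2+1) ≡ 1107 (mod 1307).
Check: 1107² = 1225449 ≡ 790 (mod 1307). The two roots are 200 and 1107.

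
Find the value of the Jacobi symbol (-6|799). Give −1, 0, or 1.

First reduce: -6 ≡ 793 (mod 799).
Reciprocity: 793 ≡ 1 and 799 ≡ 3 (mod 4), so (793/799) = +(799/793).
Reduce top mod 793: now compute (6/793).
Pull out 2: since 793 ≡ 1 (mod 8), (2/793) = +1.
Reciprocity: 3 ≡ 3 and 793 ≡ 1 (mod 4), so (3/793) = +(793/3).
Reduce top mod 3: now compute (1/3).
Reached (1/3) = 1. Collecting the sign flips along the way, the symbol is +1.

1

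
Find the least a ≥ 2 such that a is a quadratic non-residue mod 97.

5

(2/97) = +1, so 2 is a residue.
(3/97) = +1, so 3 is a residue.
(4/97) = +1, so 4 is a residue.
(5/97) = −1, so 5 is the smallest positive non-residue mod 97.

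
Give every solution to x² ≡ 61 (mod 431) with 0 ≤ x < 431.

Since 431 ≡ 3 (mod 4), a square root of 61 is 61^((431+1)/4) = 61^108 mod 431.
Repeated squaring: 61^2≡273, 61^4≡397, 61^8≡294, 61^16≡236, 61^32≡97, 61^64≡358 (mod 431).
61^108 = 61^(64+32+8+4) ≡ 270 (mod 431).
Check: 270² = 72900 ≡ 61 (mod 431). The two roots are 161 and 270.

161, 270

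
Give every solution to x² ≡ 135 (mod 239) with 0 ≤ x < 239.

59, 180

Since 239 ≡ 3 (mod 4), a square root of 135 is 135^((239+1)/4) = 135^60 mod 239.
Repeated squaring: 135^2≡61, 135^4≡136, 135^8≡93, 135^16≡45, 135^32≡113 (mod 239).
135^60 = 135^(32+16+8+4) ≡ 180 (mod 239).
Check: 180² = 32400 ≡ 135 (mod 239). The two roots are 59 and 180.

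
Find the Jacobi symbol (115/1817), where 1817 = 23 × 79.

Reciprocity: 115 ≡ 3 and 1817 ≡ 1 (mod 4), so (115/1817) = +(1817/115).
Reduce top mod 115: now compute (92/115).
Pull out 2^2: since 115 ≡ 3 (mod 8), (2/115) = -1, so (2/115)^2 = +1.
Reciprocity: 23 ≡ 3 and 115 ≡ 3 (mod 4), so (23/115) = −(115/23).
Reduce top mod 23: now compute (0/23).
Top reduces to 0: gcd > 1, so the symbol is 0.

0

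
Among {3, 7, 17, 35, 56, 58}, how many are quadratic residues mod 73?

2

(3/73) = +1 → QR.
(7/73) = -1 → non-residue.
(17/73) = -1 → non-residue.
(35/73) = +1 → QR.
(56/73) = -1 → non-residue.
(58/73) = -1 → non-residue.
Total quadratic residues among the 6: 2.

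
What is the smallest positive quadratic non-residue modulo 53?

2

(2/53) = −1, so 2 is the smallest positive non-residue mod 53.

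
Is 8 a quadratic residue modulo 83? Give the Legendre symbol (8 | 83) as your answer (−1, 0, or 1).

-1

Euler's criterion: (8/83) ≡ 8^41 (mod 83).
8^2 ≡ 64 (mod 83)
8^4 ≡ 29 (mod 83)
8^8 ≡ 11 (mod 83)
8^16 ≡ 38 (mod 83)
8^32 ≡ 33 (mod 83)
8^41 = 8^(32+8+1) ≡ 82 (mod 83).
Result is 82 ≡ −1, so (8/83) = −1.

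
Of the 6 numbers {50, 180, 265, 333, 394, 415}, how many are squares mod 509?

4

(50/509) = -1 → non-residue.
(180/509) = +1 → QR.
(265/509) = -1 → non-residue.
(333/509) = +1 → QR.
(394/509) = +1 → QR.
(415/509) = +1 → QR.
Total quadratic residues among the 6: 4.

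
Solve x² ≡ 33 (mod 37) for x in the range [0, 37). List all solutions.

12, 25

37 ≡ 1 (mod 4), so we find a root by search.
Trying successive values, 12² = 144 ≡ 33 (mod 37). The other root is 37 − 12 = 25.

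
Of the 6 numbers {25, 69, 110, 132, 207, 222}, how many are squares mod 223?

4

(25/223) = +1 → QR.
(69/223) = +1 → QR.
(110/223) = +1 → QR.
(132/223) = +1 → QR.
(207/223) = -1 → non-residue.
(222/223) = -1 → non-residue.
Total quadratic residues among the 6: 4.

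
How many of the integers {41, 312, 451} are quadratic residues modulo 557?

1

(41/557) = -1 → non-residue.
(312/557) = -1 → non-residue.
(451/557) = +1 → QR.
Total quadratic residues among the 3: 1.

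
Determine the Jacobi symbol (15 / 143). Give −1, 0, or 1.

-1

Reciprocity: 15 ≡ 3 and 143 ≡ 3 (mod 4), so (15/143) = −(143/15).
Reduce top mod 15: now compute (8/15).
Pull out 2^3: since 15 ≡ 7 (mod 8), (2/15) = +1, so (2/15)^3 = +1.
Reached (1/15) = 1. Collecting the sign flips along the way, the symbol is -1.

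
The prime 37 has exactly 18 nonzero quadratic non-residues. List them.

2,5,6,8,13,14,15,17,18,19,20,22,23,24,29,31,32,35

Square k = 1,…,18 (k and 37−k give the same square):
1²=1, 2²=4, 3²=9, 4²=16, 5²=25, 6²=36, 7²≡12, 8²≡27, 9²≡7, 10²≡26, 11²≡10, 12²≡33, 13²≡21, 14²≡11, 15²≡3, 16²≡34, 17²≡30, 18²≡28 (mod 37).
The residues are {1, 3, 4, 7, 9, 10, 11, 12, 16, 21, 25, 26, 27, 28, 30, 33, 34, 36}; the non-residues are the remaining 18 nonzero classes.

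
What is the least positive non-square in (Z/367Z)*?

(2/367) = +1, so 2 is a residue.
(3/367) = −1, so 3 is the smallest positive non-residue mod 367.

3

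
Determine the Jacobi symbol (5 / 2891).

1

Reciprocity: 5 ≡ 1 and 2891 ≡ 3 (mod 4), so (5/2891) = +(2891/5).
Reduce top mod 5: now compute (1/5).
Reached (1/5) = 1. Collecting the sign flips along the way, the symbol is +1.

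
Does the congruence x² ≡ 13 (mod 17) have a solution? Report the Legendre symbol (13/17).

Reciprocity: 13 ≡ 1 and 17 ≡ 1 (mod 4), so (13/17) = +(17/13).
Reduce top mod 13: now compute (4/13).
Pull out 2^2: since 13 ≡ 5 (mod 8), (2/13) = -1, so (2/13)^2 = +1.
Reached (1/13) = 1. Collecting the sign flips along the way, the symbol is +1.

1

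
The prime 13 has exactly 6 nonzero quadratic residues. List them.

1,3,4,9,10,12

Square k = 1,…,6 (k and 13−k give the same square):
1²=1, 2²=4, 3²=9, 4²≡3, 5²≡12, 6²≡10 (mod 13).
So the quadratic residues mod 13 are {1, 3, 4, 9, 10, 12}.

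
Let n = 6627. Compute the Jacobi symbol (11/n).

-1

Reciprocity: 11 ≡ 3 and 6627 ≡ 3 (mod 4), so (11/6627) = −(6627/11).
Reduce top mod 11: now compute (5/11).
Reciprocity: 5 ≡ 1 and 11 ≡ 3 (mod 4), so (5/11) = +(11/5).
Reduce top mod 5: now compute (1/5).
Reached (1/5) = 1. Collecting the sign flips along the way, the symbol is -1.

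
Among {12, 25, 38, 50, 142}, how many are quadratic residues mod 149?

(12/149) = -1 → non-residue.
(25/149) = +1 → QR.
(38/149) = -1 → non-residue.
(50/149) = -1 → non-residue.
(142/149) = +1 → QR.
Total quadratic residues among the 5: 2.

2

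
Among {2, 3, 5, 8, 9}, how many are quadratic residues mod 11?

(2/11) = -1 → non-residue.
(3/11) = +1 → QR.
(5/11) = +1 → QR.
(8/11) = -1 → non-residue.
(9/11) = +1 → QR.
Total quadratic residues among the 5: 3.

3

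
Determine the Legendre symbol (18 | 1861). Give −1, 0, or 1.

Pull out 2: since 1861 ≡ 5 (mod 8), (2/1861) = -1.
Reciprocity: 9 ≡ 1 and 1861 ≡ 1 (mod 4), so (9/1861) = +(1861/9).
Reduce top mod 9: now compute (7/9).
Reciprocity: 7 ≡ 3 and 9 ≡ 1 (mod 4), so (7/9) = +(9/7).
Reduce top mod 7: now compute (2/7).
Pull out 2: since 7 ≡ 7 (mod 8), (2/7) = +1.
Reached (1/7) = 1. Collecting the sign flips along the way, the symbol is -1.

-1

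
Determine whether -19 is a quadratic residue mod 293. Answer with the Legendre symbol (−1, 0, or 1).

First reduce: -19 ≡ 274 (mod 293).
Pull out 2: since 293 ≡ 5 (mod 8), (2/293) = -1.
Reciprocity: 137 ≡ 1 and 293 ≡ 1 (mod 4), so (137/293) = +(293/137).
Reduce top mod 137: now compute (19/137).
Reciprocity: 19 ≡ 3 and 137 ≡ 1 (mod 4), so (19/137) = +(137/19).
Reduce top mod 19: now compute (4/19).
Pull out 2^2: since 19 ≡ 3 (mod 8), (2/19) = -1, so (2/19)^2 = +1.
Reached (1/19) = 1. Collecting the sign flips along the way, the symbol is -1.

-1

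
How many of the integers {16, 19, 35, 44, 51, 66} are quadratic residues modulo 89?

2

(16/89) = +1 → QR.
(19/89) = -1 → non-residue.
(35/89) = -1 → non-residue.
(44/89) = +1 → QR.
(51/89) = -1 → non-residue.
(66/89) = -1 → non-residue.
Total quadratic residues among the 6: 2.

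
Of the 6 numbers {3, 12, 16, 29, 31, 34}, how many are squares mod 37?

4

(3/37) = +1 → QR.
(12/37) = +1 → QR.
(16/37) = +1 → QR.
(29/37) = -1 → non-residue.
(31/37) = -1 → non-residue.
(34/37) = +1 → QR.
Total quadratic residues among the 6: 4.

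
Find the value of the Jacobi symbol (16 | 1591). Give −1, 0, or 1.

1

Pull out 2^4: since 1591 ≡ 7 (mod 8), (2/1591) = +1, so (2/1591)^4 = +1.
Reached (1/1591) = 1. Collecting the sign flips along the way, the symbol is +1.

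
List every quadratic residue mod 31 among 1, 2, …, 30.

Square k = 1,…,15 (k and 31−k give the same square):
1²=1, 2²=4, 3²=9, 4²=16, 5²=25, 6²≡5, 7²≡18, 8²≡2, 9²≡19, 10²≡7, 11²≡28, 12²≡20, 13²≡14, 14²≡10, 15²≡8 (mod 31).
So the quadratic residues mod 31 are {1, 2, 4, 5, 7, 8, 9, 10, 14, 16, 18, 19, 20, 25, 28}.

1 2 4 5 7 8 9 10 14 16 18 19 20 25 28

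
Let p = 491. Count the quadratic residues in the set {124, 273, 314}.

(124/491) = +1 → QR.
(273/491) = -1 → non-residue.
(314/491) = +1 → QR.
Total quadratic residues among the 3: 2.

2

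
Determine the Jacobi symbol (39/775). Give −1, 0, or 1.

1

Reciprocity: 39 ≡ 3 and 775 ≡ 3 (mod 4), so (39/775) = −(775/39).
Reduce top mod 39: now compute (34/39).
Pull out 2: since 39 ≡ 7 (mod 8), (2/39) = +1.
Reciprocity: 17 ≡ 1 and 39 ≡ 3 (mod 4), so (17/39) = +(39/17).
Reduce top mod 17: now compute (5/17).
Reciprocity: 5 ≡ 1 and 17 ≡ 1 (mod 4), so (5/17) = +(17/5).
Reduce top mod 5: now compute (2/5).
Pull out 2: since 5 ≡ 5 (mod 8), (2/5) = -1.
Reached (1/5) = 1. Collecting the sign flips along the way, the symbol is +1.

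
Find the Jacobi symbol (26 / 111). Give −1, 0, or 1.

-1

Pull out 2: since 111 ≡ 7 (mod 8), (2/111) = +1.
Reciprocity: 13 ≡ 1 and 111 ≡ 3 (mod 4), so (13/111) = +(111/13).
Reduce top mod 13: now compute (7/13).
Reciprocity: 7 ≡ 3 and 13 ≡ 1 (mod 4), so (7/13) = +(13/7).
Reduce top mod 7: now compute (6/7).
Pull out 2: since 7 ≡ 7 (mod 8), (2/7) = +1.
Reciprocity: 3 ≡ 3 and 7 ≡ 3 (mod 4), so (3/7) = −(7/3).
Reduce top mod 3: now compute (1/3).
Reached (1/3) = 1. Collecting the sign flips along the way, the symbol is -1.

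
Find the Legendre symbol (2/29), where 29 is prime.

Euler's criterion: (2/29) ≡ 2^14 (mod 29).
2^2 ≡ 4 (mod 29)
2^4 ≡ 16 (mod 29)
2^8 ≡ 24 (mod 29)
2^14 = 2^(8+4+2) ≡ 28 (mod 29).
Result is 28 ≡ −1, so (2/29) = −1.

-1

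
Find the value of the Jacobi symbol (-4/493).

1

First reduce: -4 ≡ 489 (mod 493).
Reciprocity: 489 ≡ 1 and 493 ≡ 1 (mod 4), so (489/493) = +(493/489).
Reduce top mod 489: now compute (4/489).
Pull out 2^2: since 489 ≡ 1 (mod 8), (2/489) = +1, so (2/489)^2 = +1.
Reached (1/489) = 1. Collecting the sign flips along the way, the symbol is +1.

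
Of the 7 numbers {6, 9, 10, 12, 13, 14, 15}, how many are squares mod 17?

3

(6/17) = -1 → non-residue.
(9/17) = +1 → QR.
(10/17) = -1 → non-residue.
(12/17) = -1 → non-residue.
(13/17) = +1 → QR.
(14/17) = -1 → non-residue.
(15/17) = +1 → QR.
Total quadratic residues among the 7: 3.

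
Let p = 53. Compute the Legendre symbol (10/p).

1

Pull out 2: since 53 ≡ 5 (mod 8), (2/53) = -1.
Reciprocity: 5 ≡ 1 and 53 ≡ 1 (mod 4), so (5/53) = +(53/5).
Reduce top mod 5: now compute (3/5).
Reciprocity: 3 ≡ 3 and 5 ≡ 1 (mod 4), so (3/5) = +(5/3).
Reduce top mod 3: now compute (2/3).
Pull out 2: since 3 ≡ 3 (mod 8), (2/3) = -1.
Reached (1/3) = 1. Collecting the sign flips along the way, the symbol is +1.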